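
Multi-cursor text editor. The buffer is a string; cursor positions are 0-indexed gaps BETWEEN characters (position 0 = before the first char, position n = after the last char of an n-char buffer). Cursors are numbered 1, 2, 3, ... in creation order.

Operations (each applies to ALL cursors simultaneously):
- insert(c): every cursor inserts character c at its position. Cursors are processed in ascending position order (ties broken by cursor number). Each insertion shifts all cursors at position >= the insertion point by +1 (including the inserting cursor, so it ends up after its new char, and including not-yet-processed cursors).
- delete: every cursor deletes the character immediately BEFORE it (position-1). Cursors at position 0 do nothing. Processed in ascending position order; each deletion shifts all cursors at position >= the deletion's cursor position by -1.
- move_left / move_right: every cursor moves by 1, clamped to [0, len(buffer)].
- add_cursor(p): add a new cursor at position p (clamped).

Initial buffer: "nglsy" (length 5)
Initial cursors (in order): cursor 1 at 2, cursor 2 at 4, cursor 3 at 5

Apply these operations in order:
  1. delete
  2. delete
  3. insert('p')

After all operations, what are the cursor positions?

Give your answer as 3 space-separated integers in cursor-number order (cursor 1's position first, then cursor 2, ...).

Answer: 3 3 3

Derivation:
After op 1 (delete): buffer="nl" (len 2), cursors c1@1 c2@2 c3@2, authorship ..
After op 2 (delete): buffer="" (len 0), cursors c1@0 c2@0 c3@0, authorship 
After op 3 (insert('p')): buffer="ppp" (len 3), cursors c1@3 c2@3 c3@3, authorship 123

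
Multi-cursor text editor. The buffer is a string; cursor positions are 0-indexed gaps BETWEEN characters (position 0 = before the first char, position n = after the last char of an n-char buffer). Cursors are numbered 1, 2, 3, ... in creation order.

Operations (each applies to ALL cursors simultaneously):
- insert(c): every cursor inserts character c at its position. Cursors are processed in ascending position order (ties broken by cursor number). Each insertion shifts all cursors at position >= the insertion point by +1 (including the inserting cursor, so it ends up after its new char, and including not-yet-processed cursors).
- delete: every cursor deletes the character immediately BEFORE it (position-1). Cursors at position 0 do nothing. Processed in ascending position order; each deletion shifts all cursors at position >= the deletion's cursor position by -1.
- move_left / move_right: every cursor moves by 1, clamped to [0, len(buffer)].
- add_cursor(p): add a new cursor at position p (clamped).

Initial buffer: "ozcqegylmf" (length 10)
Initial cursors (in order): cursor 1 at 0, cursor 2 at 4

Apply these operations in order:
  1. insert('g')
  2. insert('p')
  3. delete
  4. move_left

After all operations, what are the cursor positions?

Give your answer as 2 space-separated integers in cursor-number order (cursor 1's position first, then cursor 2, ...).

Answer: 0 5

Derivation:
After op 1 (insert('g')): buffer="gozcqgegylmf" (len 12), cursors c1@1 c2@6, authorship 1....2......
After op 2 (insert('p')): buffer="gpozcqgpegylmf" (len 14), cursors c1@2 c2@8, authorship 11....22......
After op 3 (delete): buffer="gozcqgegylmf" (len 12), cursors c1@1 c2@6, authorship 1....2......
After op 4 (move_left): buffer="gozcqgegylmf" (len 12), cursors c1@0 c2@5, authorship 1....2......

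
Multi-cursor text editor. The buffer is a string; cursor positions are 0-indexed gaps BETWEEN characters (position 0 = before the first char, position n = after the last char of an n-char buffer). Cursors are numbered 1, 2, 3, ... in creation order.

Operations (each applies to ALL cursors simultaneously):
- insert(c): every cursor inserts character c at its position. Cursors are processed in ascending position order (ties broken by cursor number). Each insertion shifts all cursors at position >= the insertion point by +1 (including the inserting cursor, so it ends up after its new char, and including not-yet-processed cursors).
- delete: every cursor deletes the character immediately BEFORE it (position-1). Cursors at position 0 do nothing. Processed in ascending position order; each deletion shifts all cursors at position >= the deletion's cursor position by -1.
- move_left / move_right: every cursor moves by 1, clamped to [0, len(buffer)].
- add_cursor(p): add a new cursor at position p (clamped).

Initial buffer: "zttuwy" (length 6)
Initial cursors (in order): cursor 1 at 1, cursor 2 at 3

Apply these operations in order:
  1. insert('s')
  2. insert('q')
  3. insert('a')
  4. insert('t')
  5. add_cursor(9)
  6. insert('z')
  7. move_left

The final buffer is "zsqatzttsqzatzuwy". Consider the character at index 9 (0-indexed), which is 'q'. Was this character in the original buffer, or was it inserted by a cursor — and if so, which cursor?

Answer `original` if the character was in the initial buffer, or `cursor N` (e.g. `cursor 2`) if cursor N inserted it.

Answer: cursor 2

Derivation:
After op 1 (insert('s')): buffer="zsttsuwy" (len 8), cursors c1@2 c2@5, authorship .1..2...
After op 2 (insert('q')): buffer="zsqttsquwy" (len 10), cursors c1@3 c2@7, authorship .11..22...
After op 3 (insert('a')): buffer="zsqattsqauwy" (len 12), cursors c1@4 c2@9, authorship .111..222...
After op 4 (insert('t')): buffer="zsqatttsqatuwy" (len 14), cursors c1@5 c2@11, authorship .1111..2222...
After op 5 (add_cursor(9)): buffer="zsqatttsqatuwy" (len 14), cursors c1@5 c3@9 c2@11, authorship .1111..2222...
After op 6 (insert('z')): buffer="zsqatzttsqzatzuwy" (len 17), cursors c1@6 c3@11 c2@14, authorship .11111..223222...
After op 7 (move_left): buffer="zsqatzttsqzatzuwy" (len 17), cursors c1@5 c3@10 c2@13, authorship .11111..223222...
Authorship (.=original, N=cursor N): . 1 1 1 1 1 . . 2 2 3 2 2 2 . . .
Index 9: author = 2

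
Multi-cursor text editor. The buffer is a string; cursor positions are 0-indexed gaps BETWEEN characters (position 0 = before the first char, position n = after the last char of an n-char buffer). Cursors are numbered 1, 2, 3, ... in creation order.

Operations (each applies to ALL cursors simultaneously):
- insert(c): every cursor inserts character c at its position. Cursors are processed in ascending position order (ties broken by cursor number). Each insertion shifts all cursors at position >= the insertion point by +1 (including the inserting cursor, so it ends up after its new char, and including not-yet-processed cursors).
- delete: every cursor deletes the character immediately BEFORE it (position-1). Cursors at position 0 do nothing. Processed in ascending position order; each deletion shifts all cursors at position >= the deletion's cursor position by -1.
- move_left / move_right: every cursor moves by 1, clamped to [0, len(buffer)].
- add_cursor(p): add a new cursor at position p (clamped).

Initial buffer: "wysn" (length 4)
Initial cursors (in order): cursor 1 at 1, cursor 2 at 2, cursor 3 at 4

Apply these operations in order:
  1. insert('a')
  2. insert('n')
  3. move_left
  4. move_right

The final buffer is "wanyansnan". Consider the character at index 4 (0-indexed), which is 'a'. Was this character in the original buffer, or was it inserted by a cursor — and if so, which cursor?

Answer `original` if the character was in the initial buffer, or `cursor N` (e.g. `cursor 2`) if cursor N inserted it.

Answer: cursor 2

Derivation:
After op 1 (insert('a')): buffer="wayasna" (len 7), cursors c1@2 c2@4 c3@7, authorship .1.2..3
After op 2 (insert('n')): buffer="wanyansnan" (len 10), cursors c1@3 c2@6 c3@10, authorship .11.22..33
After op 3 (move_left): buffer="wanyansnan" (len 10), cursors c1@2 c2@5 c3@9, authorship .11.22..33
After op 4 (move_right): buffer="wanyansnan" (len 10), cursors c1@3 c2@6 c3@10, authorship .11.22..33
Authorship (.=original, N=cursor N): . 1 1 . 2 2 . . 3 3
Index 4: author = 2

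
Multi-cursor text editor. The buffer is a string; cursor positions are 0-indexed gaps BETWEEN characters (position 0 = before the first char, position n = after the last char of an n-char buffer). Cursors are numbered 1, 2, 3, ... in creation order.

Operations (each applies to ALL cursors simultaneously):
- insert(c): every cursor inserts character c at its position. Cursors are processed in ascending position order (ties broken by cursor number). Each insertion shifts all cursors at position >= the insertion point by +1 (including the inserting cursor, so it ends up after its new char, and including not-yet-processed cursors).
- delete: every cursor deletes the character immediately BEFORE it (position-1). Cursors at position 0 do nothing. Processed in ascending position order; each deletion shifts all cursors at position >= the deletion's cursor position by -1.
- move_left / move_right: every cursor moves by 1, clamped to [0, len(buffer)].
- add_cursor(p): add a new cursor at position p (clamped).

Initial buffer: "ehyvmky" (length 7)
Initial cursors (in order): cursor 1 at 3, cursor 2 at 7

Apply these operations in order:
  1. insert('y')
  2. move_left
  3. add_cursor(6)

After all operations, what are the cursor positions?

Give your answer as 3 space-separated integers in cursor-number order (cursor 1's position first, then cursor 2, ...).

After op 1 (insert('y')): buffer="ehyyvmkyy" (len 9), cursors c1@4 c2@9, authorship ...1....2
After op 2 (move_left): buffer="ehyyvmkyy" (len 9), cursors c1@3 c2@8, authorship ...1....2
After op 3 (add_cursor(6)): buffer="ehyyvmkyy" (len 9), cursors c1@3 c3@6 c2@8, authorship ...1....2

Answer: 3 8 6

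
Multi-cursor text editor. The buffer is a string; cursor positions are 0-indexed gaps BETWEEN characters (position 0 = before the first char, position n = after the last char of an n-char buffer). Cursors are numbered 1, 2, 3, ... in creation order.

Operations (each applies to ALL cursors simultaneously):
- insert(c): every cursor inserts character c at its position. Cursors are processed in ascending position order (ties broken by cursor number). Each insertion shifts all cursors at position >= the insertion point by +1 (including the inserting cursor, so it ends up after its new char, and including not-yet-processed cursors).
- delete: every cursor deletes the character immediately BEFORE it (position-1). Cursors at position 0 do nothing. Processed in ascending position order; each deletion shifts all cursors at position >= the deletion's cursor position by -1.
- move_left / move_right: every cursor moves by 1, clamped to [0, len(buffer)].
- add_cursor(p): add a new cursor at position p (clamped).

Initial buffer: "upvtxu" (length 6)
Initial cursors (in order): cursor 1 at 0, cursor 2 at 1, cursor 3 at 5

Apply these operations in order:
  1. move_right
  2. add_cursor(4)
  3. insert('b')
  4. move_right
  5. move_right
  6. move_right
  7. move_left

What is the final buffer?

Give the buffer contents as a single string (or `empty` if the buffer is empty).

After op 1 (move_right): buffer="upvtxu" (len 6), cursors c1@1 c2@2 c3@6, authorship ......
After op 2 (add_cursor(4)): buffer="upvtxu" (len 6), cursors c1@1 c2@2 c4@4 c3@6, authorship ......
After op 3 (insert('b')): buffer="ubpbvtbxub" (len 10), cursors c1@2 c2@4 c4@7 c3@10, authorship .1.2..4..3
After op 4 (move_right): buffer="ubpbvtbxub" (len 10), cursors c1@3 c2@5 c4@8 c3@10, authorship .1.2..4..3
After op 5 (move_right): buffer="ubpbvtbxub" (len 10), cursors c1@4 c2@6 c4@9 c3@10, authorship .1.2..4..3
After op 6 (move_right): buffer="ubpbvtbxub" (len 10), cursors c1@5 c2@7 c3@10 c4@10, authorship .1.2..4..3
After op 7 (move_left): buffer="ubpbvtbxub" (len 10), cursors c1@4 c2@6 c3@9 c4@9, authorship .1.2..4..3

Answer: ubpbvtbxub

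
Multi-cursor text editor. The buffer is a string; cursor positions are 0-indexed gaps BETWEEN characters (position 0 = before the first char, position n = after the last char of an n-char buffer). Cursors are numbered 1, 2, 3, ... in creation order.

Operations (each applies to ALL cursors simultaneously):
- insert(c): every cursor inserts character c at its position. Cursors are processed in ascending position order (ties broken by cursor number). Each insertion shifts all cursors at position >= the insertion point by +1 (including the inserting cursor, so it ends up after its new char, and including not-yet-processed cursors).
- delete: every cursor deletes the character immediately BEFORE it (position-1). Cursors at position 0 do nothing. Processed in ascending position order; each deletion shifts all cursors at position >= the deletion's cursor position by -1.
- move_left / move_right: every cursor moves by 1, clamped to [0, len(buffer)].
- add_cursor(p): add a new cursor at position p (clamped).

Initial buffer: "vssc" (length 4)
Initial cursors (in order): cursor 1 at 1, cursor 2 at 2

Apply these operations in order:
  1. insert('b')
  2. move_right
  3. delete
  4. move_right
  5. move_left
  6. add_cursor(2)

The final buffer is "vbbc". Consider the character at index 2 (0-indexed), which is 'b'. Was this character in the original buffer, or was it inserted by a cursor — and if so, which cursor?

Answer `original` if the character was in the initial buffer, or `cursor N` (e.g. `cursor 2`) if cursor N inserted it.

After op 1 (insert('b')): buffer="vbsbsc" (len 6), cursors c1@2 c2@4, authorship .1.2..
After op 2 (move_right): buffer="vbsbsc" (len 6), cursors c1@3 c2@5, authorship .1.2..
After op 3 (delete): buffer="vbbc" (len 4), cursors c1@2 c2@3, authorship .12.
After op 4 (move_right): buffer="vbbc" (len 4), cursors c1@3 c2@4, authorship .12.
After op 5 (move_left): buffer="vbbc" (len 4), cursors c1@2 c2@3, authorship .12.
After op 6 (add_cursor(2)): buffer="vbbc" (len 4), cursors c1@2 c3@2 c2@3, authorship .12.
Authorship (.=original, N=cursor N): . 1 2 .
Index 2: author = 2

Answer: cursor 2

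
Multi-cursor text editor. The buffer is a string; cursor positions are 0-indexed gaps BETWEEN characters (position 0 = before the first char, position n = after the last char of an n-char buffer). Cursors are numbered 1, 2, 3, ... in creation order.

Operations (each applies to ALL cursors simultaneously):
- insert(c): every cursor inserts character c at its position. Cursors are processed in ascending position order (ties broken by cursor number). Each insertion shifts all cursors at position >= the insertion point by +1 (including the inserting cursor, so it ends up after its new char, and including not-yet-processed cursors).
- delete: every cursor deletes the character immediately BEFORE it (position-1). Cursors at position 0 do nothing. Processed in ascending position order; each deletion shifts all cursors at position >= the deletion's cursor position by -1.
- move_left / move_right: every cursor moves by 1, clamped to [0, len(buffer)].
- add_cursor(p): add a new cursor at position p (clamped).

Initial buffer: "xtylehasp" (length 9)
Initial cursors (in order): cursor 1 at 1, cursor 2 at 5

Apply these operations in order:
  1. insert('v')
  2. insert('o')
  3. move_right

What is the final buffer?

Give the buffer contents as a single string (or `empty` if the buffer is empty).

After op 1 (insert('v')): buffer="xvtylevhasp" (len 11), cursors c1@2 c2@7, authorship .1....2....
After op 2 (insert('o')): buffer="xvotylevohasp" (len 13), cursors c1@3 c2@9, authorship .11....22....
After op 3 (move_right): buffer="xvotylevohasp" (len 13), cursors c1@4 c2@10, authorship .11....22....

Answer: xvotylevohasp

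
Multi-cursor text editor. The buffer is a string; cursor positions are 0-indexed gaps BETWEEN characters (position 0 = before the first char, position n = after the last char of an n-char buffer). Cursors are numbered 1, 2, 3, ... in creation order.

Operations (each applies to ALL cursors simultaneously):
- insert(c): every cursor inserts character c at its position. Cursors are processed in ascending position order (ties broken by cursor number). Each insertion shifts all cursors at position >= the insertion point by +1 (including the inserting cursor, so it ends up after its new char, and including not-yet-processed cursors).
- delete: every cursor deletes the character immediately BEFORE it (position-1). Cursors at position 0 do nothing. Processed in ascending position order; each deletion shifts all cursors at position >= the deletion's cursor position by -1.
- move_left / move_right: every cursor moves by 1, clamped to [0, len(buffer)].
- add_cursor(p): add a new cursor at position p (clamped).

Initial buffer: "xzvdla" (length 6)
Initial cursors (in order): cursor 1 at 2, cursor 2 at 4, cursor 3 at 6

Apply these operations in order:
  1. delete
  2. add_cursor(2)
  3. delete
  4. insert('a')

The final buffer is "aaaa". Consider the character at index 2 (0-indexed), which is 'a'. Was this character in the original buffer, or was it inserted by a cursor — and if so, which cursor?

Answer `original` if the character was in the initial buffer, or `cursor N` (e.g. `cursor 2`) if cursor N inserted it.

Answer: cursor 3

Derivation:
After op 1 (delete): buffer="xvl" (len 3), cursors c1@1 c2@2 c3@3, authorship ...
After op 2 (add_cursor(2)): buffer="xvl" (len 3), cursors c1@1 c2@2 c4@2 c3@3, authorship ...
After op 3 (delete): buffer="" (len 0), cursors c1@0 c2@0 c3@0 c4@0, authorship 
After op 4 (insert('a')): buffer="aaaa" (len 4), cursors c1@4 c2@4 c3@4 c4@4, authorship 1234
Authorship (.=original, N=cursor N): 1 2 3 4
Index 2: author = 3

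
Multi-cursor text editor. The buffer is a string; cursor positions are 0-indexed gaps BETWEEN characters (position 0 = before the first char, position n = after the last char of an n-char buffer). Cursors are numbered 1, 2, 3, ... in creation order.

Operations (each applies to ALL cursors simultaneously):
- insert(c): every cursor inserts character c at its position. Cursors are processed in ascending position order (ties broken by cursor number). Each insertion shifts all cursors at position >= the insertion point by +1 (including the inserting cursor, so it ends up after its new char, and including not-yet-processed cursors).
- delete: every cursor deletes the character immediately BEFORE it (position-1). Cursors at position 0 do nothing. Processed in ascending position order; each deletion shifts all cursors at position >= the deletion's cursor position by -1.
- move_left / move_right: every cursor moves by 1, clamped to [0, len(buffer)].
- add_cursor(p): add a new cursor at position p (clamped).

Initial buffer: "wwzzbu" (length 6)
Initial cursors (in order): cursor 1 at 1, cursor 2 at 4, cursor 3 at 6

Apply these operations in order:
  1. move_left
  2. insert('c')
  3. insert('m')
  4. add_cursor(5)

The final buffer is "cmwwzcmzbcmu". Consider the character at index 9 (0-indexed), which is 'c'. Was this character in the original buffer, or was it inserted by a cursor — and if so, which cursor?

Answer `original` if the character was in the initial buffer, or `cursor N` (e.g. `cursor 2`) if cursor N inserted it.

Answer: cursor 3

Derivation:
After op 1 (move_left): buffer="wwzzbu" (len 6), cursors c1@0 c2@3 c3@5, authorship ......
After op 2 (insert('c')): buffer="cwwzczbcu" (len 9), cursors c1@1 c2@5 c3@8, authorship 1...2..3.
After op 3 (insert('m')): buffer="cmwwzcmzbcmu" (len 12), cursors c1@2 c2@7 c3@11, authorship 11...22..33.
After op 4 (add_cursor(5)): buffer="cmwwzcmzbcmu" (len 12), cursors c1@2 c4@5 c2@7 c3@11, authorship 11...22..33.
Authorship (.=original, N=cursor N): 1 1 . . . 2 2 . . 3 3 .
Index 9: author = 3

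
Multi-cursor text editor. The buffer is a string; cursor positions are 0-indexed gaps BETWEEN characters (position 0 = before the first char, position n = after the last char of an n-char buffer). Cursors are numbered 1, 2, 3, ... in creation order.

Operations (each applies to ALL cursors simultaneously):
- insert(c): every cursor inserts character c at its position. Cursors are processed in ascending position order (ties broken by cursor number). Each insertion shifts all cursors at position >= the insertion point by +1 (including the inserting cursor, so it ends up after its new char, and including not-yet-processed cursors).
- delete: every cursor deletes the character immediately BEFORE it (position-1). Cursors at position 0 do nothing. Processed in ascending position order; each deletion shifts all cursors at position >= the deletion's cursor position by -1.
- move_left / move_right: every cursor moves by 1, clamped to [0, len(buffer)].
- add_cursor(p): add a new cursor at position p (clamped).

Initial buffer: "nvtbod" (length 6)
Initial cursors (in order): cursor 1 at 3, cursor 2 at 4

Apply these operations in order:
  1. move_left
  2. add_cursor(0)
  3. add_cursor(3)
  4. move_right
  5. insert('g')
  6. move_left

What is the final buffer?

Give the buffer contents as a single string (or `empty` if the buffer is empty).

After op 1 (move_left): buffer="nvtbod" (len 6), cursors c1@2 c2@3, authorship ......
After op 2 (add_cursor(0)): buffer="nvtbod" (len 6), cursors c3@0 c1@2 c2@3, authorship ......
After op 3 (add_cursor(3)): buffer="nvtbod" (len 6), cursors c3@0 c1@2 c2@3 c4@3, authorship ......
After op 4 (move_right): buffer="nvtbod" (len 6), cursors c3@1 c1@3 c2@4 c4@4, authorship ......
After op 5 (insert('g')): buffer="ngvtgbggod" (len 10), cursors c3@2 c1@5 c2@8 c4@8, authorship .3..1.24..
After op 6 (move_left): buffer="ngvtgbggod" (len 10), cursors c3@1 c1@4 c2@7 c4@7, authorship .3..1.24..

Answer: ngvtgbggod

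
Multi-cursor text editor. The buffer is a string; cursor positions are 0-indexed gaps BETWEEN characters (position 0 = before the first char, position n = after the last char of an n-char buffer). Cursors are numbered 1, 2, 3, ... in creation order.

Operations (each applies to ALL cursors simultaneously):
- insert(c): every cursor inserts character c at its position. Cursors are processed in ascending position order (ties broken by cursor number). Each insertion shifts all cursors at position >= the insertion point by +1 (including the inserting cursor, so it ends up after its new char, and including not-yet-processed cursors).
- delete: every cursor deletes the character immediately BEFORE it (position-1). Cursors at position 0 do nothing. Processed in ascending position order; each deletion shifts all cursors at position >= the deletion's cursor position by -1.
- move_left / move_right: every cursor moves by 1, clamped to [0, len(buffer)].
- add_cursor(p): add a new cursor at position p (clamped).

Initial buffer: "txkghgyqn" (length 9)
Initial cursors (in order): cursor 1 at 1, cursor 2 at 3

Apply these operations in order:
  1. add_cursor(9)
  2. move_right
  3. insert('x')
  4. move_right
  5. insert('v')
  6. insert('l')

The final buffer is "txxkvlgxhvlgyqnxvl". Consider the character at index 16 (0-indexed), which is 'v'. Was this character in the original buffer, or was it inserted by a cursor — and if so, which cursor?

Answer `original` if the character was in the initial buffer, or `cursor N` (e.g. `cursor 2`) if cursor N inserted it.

Answer: cursor 3

Derivation:
After op 1 (add_cursor(9)): buffer="txkghgyqn" (len 9), cursors c1@1 c2@3 c3@9, authorship .........
After op 2 (move_right): buffer="txkghgyqn" (len 9), cursors c1@2 c2@4 c3@9, authorship .........
After op 3 (insert('x')): buffer="txxkgxhgyqnx" (len 12), cursors c1@3 c2@6 c3@12, authorship ..1..2.....3
After op 4 (move_right): buffer="txxkgxhgyqnx" (len 12), cursors c1@4 c2@7 c3@12, authorship ..1..2.....3
After op 5 (insert('v')): buffer="txxkvgxhvgyqnxv" (len 15), cursors c1@5 c2@9 c3@15, authorship ..1.1.2.2....33
After op 6 (insert('l')): buffer="txxkvlgxhvlgyqnxvl" (len 18), cursors c1@6 c2@11 c3@18, authorship ..1.11.2.22....333
Authorship (.=original, N=cursor N): . . 1 . 1 1 . 2 . 2 2 . . . . 3 3 3
Index 16: author = 3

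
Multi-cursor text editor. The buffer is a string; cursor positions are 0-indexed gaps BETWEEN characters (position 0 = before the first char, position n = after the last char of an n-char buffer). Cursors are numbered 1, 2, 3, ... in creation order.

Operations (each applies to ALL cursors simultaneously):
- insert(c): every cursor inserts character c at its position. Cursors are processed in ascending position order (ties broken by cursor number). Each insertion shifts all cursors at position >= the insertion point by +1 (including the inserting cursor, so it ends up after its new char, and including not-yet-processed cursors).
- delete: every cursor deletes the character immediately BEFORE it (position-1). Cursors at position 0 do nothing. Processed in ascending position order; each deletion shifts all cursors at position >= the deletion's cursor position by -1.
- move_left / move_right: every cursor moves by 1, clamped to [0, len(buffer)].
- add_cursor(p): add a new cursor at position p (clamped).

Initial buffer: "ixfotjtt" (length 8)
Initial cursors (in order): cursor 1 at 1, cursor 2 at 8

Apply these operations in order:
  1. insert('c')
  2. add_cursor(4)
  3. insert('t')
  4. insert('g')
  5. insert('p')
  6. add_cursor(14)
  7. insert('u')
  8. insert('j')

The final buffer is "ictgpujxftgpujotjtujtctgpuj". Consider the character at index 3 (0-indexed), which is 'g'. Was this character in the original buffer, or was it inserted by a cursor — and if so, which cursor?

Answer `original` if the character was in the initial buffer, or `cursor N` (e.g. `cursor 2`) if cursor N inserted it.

After op 1 (insert('c')): buffer="icxfotjttc" (len 10), cursors c1@2 c2@10, authorship .1.......2
After op 2 (add_cursor(4)): buffer="icxfotjttc" (len 10), cursors c1@2 c3@4 c2@10, authorship .1.......2
After op 3 (insert('t')): buffer="ictxftotjttct" (len 13), cursors c1@3 c3@6 c2@13, authorship .11..3.....22
After op 4 (insert('g')): buffer="ictgxftgotjttctg" (len 16), cursors c1@4 c3@8 c2@16, authorship .111..33.....222
After op 5 (insert('p')): buffer="ictgpxftgpotjttctgp" (len 19), cursors c1@5 c3@10 c2@19, authorship .1111..333.....2222
After op 6 (add_cursor(14)): buffer="ictgpxftgpotjttctgp" (len 19), cursors c1@5 c3@10 c4@14 c2@19, authorship .1111..333.....2222
After op 7 (insert('u')): buffer="ictgpuxftgpuotjtutctgpu" (len 23), cursors c1@6 c3@12 c4@17 c2@23, authorship .11111..3333....4.22222
After op 8 (insert('j')): buffer="ictgpujxftgpujotjtujtctgpuj" (len 27), cursors c1@7 c3@14 c4@20 c2@27, authorship .111111..33333....44.222222
Authorship (.=original, N=cursor N): . 1 1 1 1 1 1 . . 3 3 3 3 3 . . . . 4 4 . 2 2 2 2 2 2
Index 3: author = 1

Answer: cursor 1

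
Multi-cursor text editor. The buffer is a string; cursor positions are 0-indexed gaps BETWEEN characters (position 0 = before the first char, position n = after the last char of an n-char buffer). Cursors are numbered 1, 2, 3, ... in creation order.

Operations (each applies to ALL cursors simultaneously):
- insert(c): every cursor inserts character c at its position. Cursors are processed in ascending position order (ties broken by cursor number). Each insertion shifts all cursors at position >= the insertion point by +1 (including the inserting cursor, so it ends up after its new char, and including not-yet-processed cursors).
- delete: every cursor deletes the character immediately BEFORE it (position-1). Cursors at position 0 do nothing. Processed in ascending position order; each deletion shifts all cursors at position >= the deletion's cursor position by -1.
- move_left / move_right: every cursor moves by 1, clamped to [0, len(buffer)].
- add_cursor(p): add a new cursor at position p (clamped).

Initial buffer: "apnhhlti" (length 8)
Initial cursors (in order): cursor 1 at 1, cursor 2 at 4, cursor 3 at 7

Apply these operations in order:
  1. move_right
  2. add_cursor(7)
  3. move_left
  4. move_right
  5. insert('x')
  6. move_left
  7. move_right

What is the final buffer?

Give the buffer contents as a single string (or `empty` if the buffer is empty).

After op 1 (move_right): buffer="apnhhlti" (len 8), cursors c1@2 c2@5 c3@8, authorship ........
After op 2 (add_cursor(7)): buffer="apnhhlti" (len 8), cursors c1@2 c2@5 c4@7 c3@8, authorship ........
After op 3 (move_left): buffer="apnhhlti" (len 8), cursors c1@1 c2@4 c4@6 c3@7, authorship ........
After op 4 (move_right): buffer="apnhhlti" (len 8), cursors c1@2 c2@5 c4@7 c3@8, authorship ........
After op 5 (insert('x')): buffer="apxnhhxltxix" (len 12), cursors c1@3 c2@7 c4@10 c3@12, authorship ..1...2..4.3
After op 6 (move_left): buffer="apxnhhxltxix" (len 12), cursors c1@2 c2@6 c4@9 c3@11, authorship ..1...2..4.3
After op 7 (move_right): buffer="apxnhhxltxix" (len 12), cursors c1@3 c2@7 c4@10 c3@12, authorship ..1...2..4.3

Answer: apxnhhxltxix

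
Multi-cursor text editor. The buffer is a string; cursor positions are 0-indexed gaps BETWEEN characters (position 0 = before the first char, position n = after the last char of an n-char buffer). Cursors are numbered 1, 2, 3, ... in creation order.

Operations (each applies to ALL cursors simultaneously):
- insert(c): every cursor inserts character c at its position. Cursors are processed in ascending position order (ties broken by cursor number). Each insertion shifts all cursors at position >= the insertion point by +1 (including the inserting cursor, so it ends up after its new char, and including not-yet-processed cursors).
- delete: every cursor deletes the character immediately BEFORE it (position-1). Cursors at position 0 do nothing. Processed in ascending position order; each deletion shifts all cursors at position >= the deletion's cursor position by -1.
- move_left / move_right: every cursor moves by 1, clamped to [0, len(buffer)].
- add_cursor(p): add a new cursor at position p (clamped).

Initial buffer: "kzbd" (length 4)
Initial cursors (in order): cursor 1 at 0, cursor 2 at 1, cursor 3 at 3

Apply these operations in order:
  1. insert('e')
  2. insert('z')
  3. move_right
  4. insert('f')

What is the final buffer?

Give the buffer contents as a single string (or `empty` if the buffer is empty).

Answer: ezkfezzfbezdf

Derivation:
After op 1 (insert('e')): buffer="ekezbed" (len 7), cursors c1@1 c2@3 c3@6, authorship 1.2..3.
After op 2 (insert('z')): buffer="ezkezzbezd" (len 10), cursors c1@2 c2@5 c3@9, authorship 11.22..33.
After op 3 (move_right): buffer="ezkezzbezd" (len 10), cursors c1@3 c2@6 c3@10, authorship 11.22..33.
After op 4 (insert('f')): buffer="ezkfezzfbezdf" (len 13), cursors c1@4 c2@8 c3@13, authorship 11.122.2.33.3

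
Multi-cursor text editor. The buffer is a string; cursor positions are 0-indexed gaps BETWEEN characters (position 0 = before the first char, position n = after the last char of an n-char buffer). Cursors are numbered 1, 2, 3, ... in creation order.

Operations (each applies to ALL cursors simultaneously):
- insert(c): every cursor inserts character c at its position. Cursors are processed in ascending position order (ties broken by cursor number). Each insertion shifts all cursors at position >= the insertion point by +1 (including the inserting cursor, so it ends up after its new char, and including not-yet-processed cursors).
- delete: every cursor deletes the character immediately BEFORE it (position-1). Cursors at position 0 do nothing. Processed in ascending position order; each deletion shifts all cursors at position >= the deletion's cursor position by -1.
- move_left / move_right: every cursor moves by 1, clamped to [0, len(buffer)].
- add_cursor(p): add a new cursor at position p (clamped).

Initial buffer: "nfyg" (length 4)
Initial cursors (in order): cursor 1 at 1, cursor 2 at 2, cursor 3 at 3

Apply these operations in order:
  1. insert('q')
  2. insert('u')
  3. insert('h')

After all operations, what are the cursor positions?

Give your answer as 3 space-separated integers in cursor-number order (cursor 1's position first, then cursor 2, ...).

After op 1 (insert('q')): buffer="nqfqyqg" (len 7), cursors c1@2 c2@4 c3@6, authorship .1.2.3.
After op 2 (insert('u')): buffer="nqufquyqug" (len 10), cursors c1@3 c2@6 c3@9, authorship .11.22.33.
After op 3 (insert('h')): buffer="nquhfquhyquhg" (len 13), cursors c1@4 c2@8 c3@12, authorship .111.222.333.

Answer: 4 8 12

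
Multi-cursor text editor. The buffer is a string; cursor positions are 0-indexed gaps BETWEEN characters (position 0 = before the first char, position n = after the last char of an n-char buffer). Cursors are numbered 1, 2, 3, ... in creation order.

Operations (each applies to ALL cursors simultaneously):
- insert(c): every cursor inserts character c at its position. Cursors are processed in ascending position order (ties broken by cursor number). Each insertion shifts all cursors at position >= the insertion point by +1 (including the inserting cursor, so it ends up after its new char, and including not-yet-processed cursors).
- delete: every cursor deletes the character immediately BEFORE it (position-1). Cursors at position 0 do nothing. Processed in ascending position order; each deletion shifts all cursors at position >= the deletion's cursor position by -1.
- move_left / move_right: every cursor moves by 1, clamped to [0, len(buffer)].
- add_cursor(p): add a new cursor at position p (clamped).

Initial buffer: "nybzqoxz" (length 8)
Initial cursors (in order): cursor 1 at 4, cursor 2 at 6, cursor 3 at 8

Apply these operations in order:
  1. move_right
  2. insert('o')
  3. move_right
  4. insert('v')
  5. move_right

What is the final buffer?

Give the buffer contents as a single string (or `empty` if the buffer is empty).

Answer: nybzqoovxozvov

Derivation:
After op 1 (move_right): buffer="nybzqoxz" (len 8), cursors c1@5 c2@7 c3@8, authorship ........
After op 2 (insert('o')): buffer="nybzqooxozo" (len 11), cursors c1@6 c2@9 c3@11, authorship .....1..2.3
After op 3 (move_right): buffer="nybzqooxozo" (len 11), cursors c1@7 c2@10 c3@11, authorship .....1..2.3
After op 4 (insert('v')): buffer="nybzqoovxozvov" (len 14), cursors c1@8 c2@12 c3@14, authorship .....1.1.2.233
After op 5 (move_right): buffer="nybzqoovxozvov" (len 14), cursors c1@9 c2@13 c3@14, authorship .....1.1.2.233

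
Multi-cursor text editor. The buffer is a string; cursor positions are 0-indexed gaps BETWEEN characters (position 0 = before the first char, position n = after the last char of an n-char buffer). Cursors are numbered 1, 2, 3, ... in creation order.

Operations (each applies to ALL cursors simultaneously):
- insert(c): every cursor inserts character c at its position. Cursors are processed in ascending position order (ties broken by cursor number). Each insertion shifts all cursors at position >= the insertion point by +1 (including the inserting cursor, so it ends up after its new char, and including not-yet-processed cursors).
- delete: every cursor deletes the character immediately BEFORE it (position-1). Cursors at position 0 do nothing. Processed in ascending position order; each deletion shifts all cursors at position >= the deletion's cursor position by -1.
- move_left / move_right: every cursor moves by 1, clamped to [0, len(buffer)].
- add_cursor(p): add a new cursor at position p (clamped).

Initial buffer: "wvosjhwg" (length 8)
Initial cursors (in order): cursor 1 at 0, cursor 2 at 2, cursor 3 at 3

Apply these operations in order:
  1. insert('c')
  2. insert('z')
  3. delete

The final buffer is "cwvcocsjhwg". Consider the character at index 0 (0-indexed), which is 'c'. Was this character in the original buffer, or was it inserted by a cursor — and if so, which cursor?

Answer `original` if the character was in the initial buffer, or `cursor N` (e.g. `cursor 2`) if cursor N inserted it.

Answer: cursor 1

Derivation:
After op 1 (insert('c')): buffer="cwvcocsjhwg" (len 11), cursors c1@1 c2@4 c3@6, authorship 1..2.3.....
After op 2 (insert('z')): buffer="czwvczoczsjhwg" (len 14), cursors c1@2 c2@6 c3@9, authorship 11..22.33.....
After op 3 (delete): buffer="cwvcocsjhwg" (len 11), cursors c1@1 c2@4 c3@6, authorship 1..2.3.....
Authorship (.=original, N=cursor N): 1 . . 2 . 3 . . . . .
Index 0: author = 1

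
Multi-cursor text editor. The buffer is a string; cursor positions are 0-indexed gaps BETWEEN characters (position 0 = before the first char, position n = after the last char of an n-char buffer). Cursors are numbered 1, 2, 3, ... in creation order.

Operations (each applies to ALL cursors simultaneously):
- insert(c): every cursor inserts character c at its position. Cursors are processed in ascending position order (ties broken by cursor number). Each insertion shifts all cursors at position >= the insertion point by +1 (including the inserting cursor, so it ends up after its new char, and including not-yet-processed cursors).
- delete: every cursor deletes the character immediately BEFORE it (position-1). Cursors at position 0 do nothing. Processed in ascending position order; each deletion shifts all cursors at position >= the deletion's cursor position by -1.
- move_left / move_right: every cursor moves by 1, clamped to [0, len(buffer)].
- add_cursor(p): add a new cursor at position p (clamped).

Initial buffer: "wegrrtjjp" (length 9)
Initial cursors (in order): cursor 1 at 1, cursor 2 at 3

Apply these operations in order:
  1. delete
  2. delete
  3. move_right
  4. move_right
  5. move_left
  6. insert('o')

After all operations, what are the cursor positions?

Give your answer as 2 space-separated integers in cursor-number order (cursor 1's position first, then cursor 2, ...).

After op 1 (delete): buffer="errtjjp" (len 7), cursors c1@0 c2@1, authorship .......
After op 2 (delete): buffer="rrtjjp" (len 6), cursors c1@0 c2@0, authorship ......
After op 3 (move_right): buffer="rrtjjp" (len 6), cursors c1@1 c2@1, authorship ......
After op 4 (move_right): buffer="rrtjjp" (len 6), cursors c1@2 c2@2, authorship ......
After op 5 (move_left): buffer="rrtjjp" (len 6), cursors c1@1 c2@1, authorship ......
After op 6 (insert('o')): buffer="roortjjp" (len 8), cursors c1@3 c2@3, authorship .12.....

Answer: 3 3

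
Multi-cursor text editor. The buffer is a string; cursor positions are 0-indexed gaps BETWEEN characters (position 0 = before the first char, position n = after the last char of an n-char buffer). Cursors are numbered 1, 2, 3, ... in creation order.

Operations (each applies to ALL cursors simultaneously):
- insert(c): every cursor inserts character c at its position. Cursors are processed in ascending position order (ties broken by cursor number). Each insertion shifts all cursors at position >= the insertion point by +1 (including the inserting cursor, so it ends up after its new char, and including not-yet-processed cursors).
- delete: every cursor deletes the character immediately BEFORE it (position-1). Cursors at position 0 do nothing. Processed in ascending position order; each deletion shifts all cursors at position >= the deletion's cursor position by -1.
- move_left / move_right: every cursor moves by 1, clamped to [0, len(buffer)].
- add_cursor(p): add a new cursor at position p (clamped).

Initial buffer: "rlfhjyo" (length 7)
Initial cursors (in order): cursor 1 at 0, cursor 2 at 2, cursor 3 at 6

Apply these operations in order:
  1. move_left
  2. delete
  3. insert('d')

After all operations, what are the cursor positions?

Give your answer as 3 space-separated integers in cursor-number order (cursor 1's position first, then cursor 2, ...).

Answer: 2 2 6

Derivation:
After op 1 (move_left): buffer="rlfhjyo" (len 7), cursors c1@0 c2@1 c3@5, authorship .......
After op 2 (delete): buffer="lfhyo" (len 5), cursors c1@0 c2@0 c3@3, authorship .....
After op 3 (insert('d')): buffer="ddlfhdyo" (len 8), cursors c1@2 c2@2 c3@6, authorship 12...3..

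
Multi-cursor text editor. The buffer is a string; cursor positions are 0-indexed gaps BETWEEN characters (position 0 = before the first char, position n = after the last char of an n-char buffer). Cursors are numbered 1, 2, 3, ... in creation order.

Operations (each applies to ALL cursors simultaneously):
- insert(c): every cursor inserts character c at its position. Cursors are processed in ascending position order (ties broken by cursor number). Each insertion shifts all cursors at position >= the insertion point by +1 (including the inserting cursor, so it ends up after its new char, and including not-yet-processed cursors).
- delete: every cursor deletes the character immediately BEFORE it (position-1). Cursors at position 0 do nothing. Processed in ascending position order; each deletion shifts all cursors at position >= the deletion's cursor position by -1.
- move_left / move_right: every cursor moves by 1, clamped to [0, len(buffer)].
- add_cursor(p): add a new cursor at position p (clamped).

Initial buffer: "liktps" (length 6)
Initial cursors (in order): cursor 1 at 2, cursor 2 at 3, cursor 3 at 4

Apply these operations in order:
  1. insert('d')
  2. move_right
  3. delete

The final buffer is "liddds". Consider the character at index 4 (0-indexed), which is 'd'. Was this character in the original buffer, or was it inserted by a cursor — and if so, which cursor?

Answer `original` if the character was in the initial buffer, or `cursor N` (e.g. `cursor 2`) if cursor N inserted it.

After op 1 (insert('d')): buffer="lidkdtdps" (len 9), cursors c1@3 c2@5 c3@7, authorship ..1.2.3..
After op 2 (move_right): buffer="lidkdtdps" (len 9), cursors c1@4 c2@6 c3@8, authorship ..1.2.3..
After op 3 (delete): buffer="liddds" (len 6), cursors c1@3 c2@4 c3@5, authorship ..123.
Authorship (.=original, N=cursor N): . . 1 2 3 .
Index 4: author = 3

Answer: cursor 3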